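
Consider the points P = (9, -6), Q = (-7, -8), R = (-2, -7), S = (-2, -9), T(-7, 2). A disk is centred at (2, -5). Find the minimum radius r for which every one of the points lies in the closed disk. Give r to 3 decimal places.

The required radius is the distance from (2, -5) to the farthest point.
Squared distances: 50, 90, 20, 32, 130.
Maximum is 130, attained at T.
r = √130 ≈ 11.402.

11.402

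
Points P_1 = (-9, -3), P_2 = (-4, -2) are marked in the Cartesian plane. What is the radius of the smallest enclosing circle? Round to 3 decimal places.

2.550

The smallest circle enclosing two points has them as diameter endpoints.
Centre = midpoint = (-6.5, -2.5); r² = |P_1P_2|²/4 = 26/4 = 6.5.
r = √(6.5) ≈ 2.550.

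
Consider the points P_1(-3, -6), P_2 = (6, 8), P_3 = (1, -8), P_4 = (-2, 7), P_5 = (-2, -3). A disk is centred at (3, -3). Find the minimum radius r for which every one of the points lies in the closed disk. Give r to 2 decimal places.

11.40

The required radius is the distance from (3, -3) to the farthest point.
Squared distances: 45, 130, 29, 125, 25.
Maximum is 130, attained at P_2.
r = √130 ≈ 11.40.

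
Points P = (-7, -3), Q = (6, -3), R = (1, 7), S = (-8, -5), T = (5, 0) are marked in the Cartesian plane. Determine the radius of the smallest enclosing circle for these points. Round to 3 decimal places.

7.906

The minimum enclosing circle of a finite set is fixed by two of the points (as a diameter) or three (as a circumcircle).
The minimum enclosing circle is determined by three boundary points: Q, R, S.
Their circumcentre is (-1.5, -0.5) with r² = 62.5.
The farthest remaining point T is at distance² 42.5 ≤ 62.5.
r = √(62.5) ≈ 7.906.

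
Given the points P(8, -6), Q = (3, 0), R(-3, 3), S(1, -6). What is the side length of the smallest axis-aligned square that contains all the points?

11

The bounding box has width 11 and height 9.
An axis-aligned square enclosing the set must have side ≥ max(width, height).
So the minimum side is max(11, 9) = 11.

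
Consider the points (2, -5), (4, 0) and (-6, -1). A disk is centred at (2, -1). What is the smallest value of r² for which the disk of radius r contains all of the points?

The required radius is the distance from (2, -1) to the farthest point.
Squared distances: 16, 5, 64.
Maximum is 64, attained at (-6, -1).

64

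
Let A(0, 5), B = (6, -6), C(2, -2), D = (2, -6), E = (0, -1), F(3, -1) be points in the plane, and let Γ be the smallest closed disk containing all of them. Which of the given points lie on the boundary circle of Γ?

A, B

A smallest enclosing disk is always determined by at most three of the input points on its boundary.
The farthest pair is A–B with squared distance 157. The circle on this segment as diameter has centre (3, -0.5) and r² = 157/4 = 39.25.
Check C: distance² to centre = 3.25 ≤ 39.25, so it lies inside.
All remaining points lie in this disk, and no smaller disk contains both endpoints, so this is the minimum enclosing circle.
The points at distance exactly r from the centre are A, B — 2 points.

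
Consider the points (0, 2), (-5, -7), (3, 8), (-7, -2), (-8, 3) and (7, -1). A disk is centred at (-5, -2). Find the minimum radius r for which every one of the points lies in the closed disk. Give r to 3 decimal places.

12.806

The required radius is the distance from (-5, -2) to the farthest point.
Squared distances: 41, 25, 164, 4, 34, 145.
Maximum is 164, attained at (3, 8).
r = √164 ≈ 12.806.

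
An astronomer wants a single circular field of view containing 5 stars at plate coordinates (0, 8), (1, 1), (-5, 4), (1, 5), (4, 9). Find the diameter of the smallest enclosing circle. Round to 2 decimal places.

A smallest enclosing disk is always determined by at most three of the input points on its boundary.
The minimum enclosing circle is determined by three boundary points: (1, 1), (-5, 4), (4, 9).
Their circumcentre is (-9/38, 229/38) with r² = 19345/722.
The farthest remaining point (0, 8) is at distance² 2853/722 ≤ 19345/722.
Diameter = 2r = 2√(19345/722) ≈ 10.35.

10.35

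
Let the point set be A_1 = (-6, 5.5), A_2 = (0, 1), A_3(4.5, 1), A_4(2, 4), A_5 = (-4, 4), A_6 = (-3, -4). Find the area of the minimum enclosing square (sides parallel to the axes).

The bounding box has width 10.5 and height 9.5.
An axis-aligned square enclosing the set must have side ≥ max(width, height).
So the minimum side is max(10.5, 9.5) = 10.5.
Area = 10.5² = 110.25.

110.25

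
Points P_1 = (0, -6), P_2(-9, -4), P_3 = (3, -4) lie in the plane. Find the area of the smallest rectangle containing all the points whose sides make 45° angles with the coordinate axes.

In coordinates u = x + y, v = x − y the rectangle is axis-aligned; the map (x,y)→(u,v) scales areas by 2.
u-values: -6, -13, -1; range = -1 − (-13) = 12.
v-values: 6, -5, 7; range = 7 − (-5) = 12.
Area = (12 × 12) / 2 = 72.

72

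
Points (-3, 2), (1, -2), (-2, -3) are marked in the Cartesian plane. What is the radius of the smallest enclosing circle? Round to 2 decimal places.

Call the three points A, B, C in the order given.
Side lengths²: AB² = 32, AC² = 26, BC² = 10.
Since AB² = 32 < 26 + 10 = 36, the triangle is acute, so the smallest enclosing circle is the circumcircle.
Circumcentre = (-1.25, -0.25), r² = 8.125.
r = √(8.125) ≈ 2.85.

2.85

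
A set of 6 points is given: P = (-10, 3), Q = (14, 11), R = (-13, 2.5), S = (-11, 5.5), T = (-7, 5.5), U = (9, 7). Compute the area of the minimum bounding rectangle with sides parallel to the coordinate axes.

229.5

x ranges over [-13, 14], width 27.
y ranges over [2.5, 11], height 8.5.
Area = 27 × 8.5 = 229.5.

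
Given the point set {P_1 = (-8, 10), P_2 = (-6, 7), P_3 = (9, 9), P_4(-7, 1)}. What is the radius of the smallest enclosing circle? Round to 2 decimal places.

By Welzl's lemma the MEC is supported by two points (diametrically opposite) or three points (on a circumcircle).
The minimum enclosing circle is determined by three boundary points: P_1, P_3, P_4.
Their circumcentre is (6/19, 121/19) with r² = 29725/361.
The farthest remaining point P_2 is at distance² 14544/361 ≤ 29725/361.
r = √(29725/361) ≈ 9.07.

9.07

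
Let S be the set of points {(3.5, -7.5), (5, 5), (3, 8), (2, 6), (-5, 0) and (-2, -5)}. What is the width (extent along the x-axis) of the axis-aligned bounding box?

10

max x = 5, min x = -5, so width = 10.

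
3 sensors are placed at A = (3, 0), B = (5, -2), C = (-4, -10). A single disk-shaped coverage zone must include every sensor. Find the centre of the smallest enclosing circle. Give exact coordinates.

(-7/34, -177/34)

Side lengths²: AB² = 8, AC² = 149, BC² = 145.
Since AC² = 149 < 145 + 8 = 153, the triangle is acute, so the smallest enclosing circle is the circumcircle.
Circumcentre = (-7/34, -177/34), r² = 21605/578.
Centre = (-7/34, -177/34).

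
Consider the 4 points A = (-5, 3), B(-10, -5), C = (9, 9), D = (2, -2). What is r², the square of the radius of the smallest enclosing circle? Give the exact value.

The farthest pair is B–C with squared distance 557. The circle on this segment as diameter has centre (-0.5, 2) and r² = 557/4 = 139.25.
Check A: distance² to centre = 21.25 ≤ 139.25, so it lies inside.
All remaining points lie in this disk, and no smaller disk contains both endpoints, so this is the minimum enclosing circle.

139.25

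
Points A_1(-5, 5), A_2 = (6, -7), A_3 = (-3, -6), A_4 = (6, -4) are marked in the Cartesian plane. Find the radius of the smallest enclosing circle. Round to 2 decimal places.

8.14

A smallest enclosing disk is always determined by at most three of the input points on its boundary.
The farthest pair is A_1–A_2 with squared distance 265. The circle on this segment as diameter has centre (0.5, -1) and r² = 265/4 = 66.25.
Check A_3: distance² to centre = 37.25 ≤ 66.25, so it lies inside.
All remaining points lie in this disk, and no smaller disk contains both endpoints, so this is the minimum enclosing circle.
r = √(66.25) ≈ 8.14.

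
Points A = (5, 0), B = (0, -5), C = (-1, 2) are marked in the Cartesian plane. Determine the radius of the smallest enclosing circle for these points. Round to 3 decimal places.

3.953

Side lengths²: AB² = 50, AC² = 40, BC² = 50.
Since BC² = 50 < 50 + 40 = 90, the triangle is acute, so the smallest enclosing circle is the circumcircle.
Circumcentre = (1.25, -1.25), r² = 15.625.
r = √(15.625) ≈ 3.953.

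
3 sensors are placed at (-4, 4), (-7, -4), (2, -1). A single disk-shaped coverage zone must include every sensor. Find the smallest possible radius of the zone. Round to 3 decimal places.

Call the three points A, B, C in the order given.
Side lengths²: AB² = 73, AC² = 61, BC² = 90.
Since BC² = 90 < 73 + 61 = 134, the triangle is acute, so the smallest enclosing circle is the circumcircle.
Circumcentre = (-127/42, -13/14), r² = 22265/882.
r = √(22265/882) ≈ 5.024.

5.024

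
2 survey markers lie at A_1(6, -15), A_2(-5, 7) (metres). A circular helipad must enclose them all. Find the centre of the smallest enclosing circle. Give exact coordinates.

The smallest circle enclosing two points has them as diameter endpoints.
Centre = midpoint = (0.5, -4); r² = |A_1A_2|²/4 = 605/4 = 151.25.
Centre = (0.5, -4).

(0.5, -4)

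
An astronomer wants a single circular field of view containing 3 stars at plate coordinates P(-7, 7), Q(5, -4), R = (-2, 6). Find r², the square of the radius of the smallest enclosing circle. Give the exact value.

Side lengths²: PQ² = 265, PR² = 26, QR² = 149.
Since PQ² = 265 ≥ 149 + 26 = 175, the angle opposite PQ is not acute, so the smallest enclosing circle has PQ as diameter.
Centre = midpoint of PQ = (-1, 1.5), r² = 265/4 = 66.25.

66.25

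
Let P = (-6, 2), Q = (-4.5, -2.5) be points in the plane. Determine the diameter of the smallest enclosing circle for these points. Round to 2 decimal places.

The smallest circle enclosing two points has them as diameter endpoints.
Centre = midpoint = (-5.25, -0.25); r² = |PQ|²/4 = 22.5/4 = 5.625.
Diameter = 2r = 2√(5.625) ≈ 4.74.

4.74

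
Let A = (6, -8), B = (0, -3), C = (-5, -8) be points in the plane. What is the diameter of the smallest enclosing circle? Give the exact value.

11

Side lengths²: AB² = 61, AC² = 121, BC² = 50.
Since AC² = 121 ≥ 61 + 50 = 111, the angle opposite AC is not acute, so the smallest enclosing circle has AC as diameter.
Centre = midpoint of AC = (0.5, -8), r² = 121/4 = 30.25.
Diameter = 2r = 2√(30.25) = 11.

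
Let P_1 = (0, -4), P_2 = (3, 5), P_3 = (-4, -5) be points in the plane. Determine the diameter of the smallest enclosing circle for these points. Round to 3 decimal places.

Side lengths²: P_1P_2² = 90, P_1P_3² = 17, P_2P_3² = 149.
Since P_2P_3² = 149 ≥ 90 + 17 = 107, the angle opposite P_2P_3 is not acute, so the smallest enclosing circle has P_2P_3 as diameter.
Centre = midpoint of P_2P_3 = (-0.5, 0), r² = 149/4 = 37.25.
Diameter = 2r = 2√(37.25) ≈ 12.207.

12.207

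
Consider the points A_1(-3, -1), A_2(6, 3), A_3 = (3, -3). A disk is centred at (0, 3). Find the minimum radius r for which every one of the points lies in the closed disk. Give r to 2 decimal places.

6.71

The required radius is the distance from (0, 3) to the farthest point.
Squared distances: 25, 36, 45.
Maximum is 45, attained at A_3.
r = √45 ≈ 6.71.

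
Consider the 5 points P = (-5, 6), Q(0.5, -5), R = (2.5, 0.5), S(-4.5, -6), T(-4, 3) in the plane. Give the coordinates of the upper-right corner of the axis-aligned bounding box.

(2.5, 6)

x-range [-5, 2.5], y-range [-6, 6].
The upper-right corner is (2.5, 6).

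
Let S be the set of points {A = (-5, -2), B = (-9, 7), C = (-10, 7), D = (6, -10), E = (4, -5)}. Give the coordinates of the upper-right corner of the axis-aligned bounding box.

(6, 7)

x-range [-10, 6], y-range [-10, 7].
The upper-right corner is (6, 7).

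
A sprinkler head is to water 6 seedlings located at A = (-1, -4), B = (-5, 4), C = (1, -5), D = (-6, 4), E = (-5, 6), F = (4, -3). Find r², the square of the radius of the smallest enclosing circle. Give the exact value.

40.82

A smallest enclosing disk is always determined by at most three of the input points on its boundary.
The minimum enclosing circle is determined by three boundary points: C, E, F.
Their circumcentre is (-0.9, 1.1) with r² = 40.82.
The farthest remaining point D is at distance² 34.42 ≤ 40.82.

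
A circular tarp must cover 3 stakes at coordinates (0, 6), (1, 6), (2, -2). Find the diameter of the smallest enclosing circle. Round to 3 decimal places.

Call the three points A, B, C in the order given.
Side lengths²: AB² = 1, AC² = 68, BC² = 65.
Since AC² = 68 ≥ 65 + 1 = 66, the angle opposite AC is not acute, so the smallest enclosing circle has AC as diameter.
Centre = midpoint of AC = (1, 2), r² = 68/4 = 17.
Diameter = 2r = 2√17 ≈ 8.246.

8.246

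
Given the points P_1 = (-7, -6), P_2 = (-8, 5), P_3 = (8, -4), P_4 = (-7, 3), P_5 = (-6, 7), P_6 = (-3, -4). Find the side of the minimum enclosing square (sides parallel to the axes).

16

The bounding box has width 16 and height 13.
An axis-aligned square enclosing the set must have side ≥ max(width, height).
So the minimum side is max(16, 13) = 16.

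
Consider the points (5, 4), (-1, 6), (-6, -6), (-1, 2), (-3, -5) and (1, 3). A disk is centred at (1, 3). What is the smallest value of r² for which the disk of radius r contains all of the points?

The required radius is the distance from (1, 3) to the farthest point.
Squared distances: 17, 13, 130, 5, 80, 0.
Maximum is 130, attained at (-6, -6).

130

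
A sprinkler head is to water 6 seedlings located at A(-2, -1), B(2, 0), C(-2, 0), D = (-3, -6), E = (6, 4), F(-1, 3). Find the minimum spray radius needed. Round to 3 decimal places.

6.727

A smallest enclosing disk is always determined by at most three of the input points on its boundary.
The farthest pair is D–E with squared distance 181. The circle on this segment as diameter has centre (1.5, -1) and r² = 181/4 = 45.25.
Check A: distance² to centre = 12.25 ≤ 45.25, so it lies inside.
All remaining points lie in this disk, and no smaller disk contains both endpoints, so this is the minimum enclosing circle.
r = √(45.25) ≈ 6.727.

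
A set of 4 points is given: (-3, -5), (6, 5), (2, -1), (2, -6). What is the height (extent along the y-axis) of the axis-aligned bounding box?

11

max y = 5, min y = -6, so height = 11.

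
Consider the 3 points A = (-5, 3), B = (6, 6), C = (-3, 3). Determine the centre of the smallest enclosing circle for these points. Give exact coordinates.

(0.5, 4.5)

Side lengths²: AB² = 130, AC² = 4, BC² = 90.
Since AB² = 130 ≥ 90 + 4 = 94, the angle opposite AB is not acute, so the smallest enclosing circle has AB as diameter.
Centre = midpoint of AB = (0.5, 4.5), r² = 130/4 = 32.5.
Centre = (0.5, 4.5).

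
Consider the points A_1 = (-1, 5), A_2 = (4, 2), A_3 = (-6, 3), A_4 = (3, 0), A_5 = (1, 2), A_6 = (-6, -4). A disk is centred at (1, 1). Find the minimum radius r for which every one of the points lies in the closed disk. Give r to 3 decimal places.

8.602

The required radius is the distance from (1, 1) to the farthest point.
Squared distances: 20, 10, 53, 5, 1, 74.
Maximum is 74, attained at A_6.
r = √74 ≈ 8.602.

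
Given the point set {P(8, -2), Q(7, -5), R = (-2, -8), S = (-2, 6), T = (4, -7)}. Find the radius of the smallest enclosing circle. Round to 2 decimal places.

7.49

A smallest enclosing disk is always determined by at most three of the input points on its boundary.
The minimum enclosing circle is determined by three boundary points: Q, R, S.
Their circumcentre is (2/3, -1) with r² = 505/9.
The farthest remaining point P is at distance² 493/9 ≤ 505/9.
r = √(505/9) ≈ 7.49.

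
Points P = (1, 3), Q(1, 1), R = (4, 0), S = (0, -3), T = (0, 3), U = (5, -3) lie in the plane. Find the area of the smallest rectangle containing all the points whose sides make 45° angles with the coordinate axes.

In coordinates u = x + y, v = x − y the rectangle is axis-aligned; the map (x,y)→(u,v) scales areas by 2.
u-values: 4, 2, 4, -3, 3, 2; range = 4 − (-3) = 7.
v-values: -2, 0, 4, 3, -3, 8; range = 8 − (-3) = 11.
Area = (7 × 11) / 2 = 38.5.

38.5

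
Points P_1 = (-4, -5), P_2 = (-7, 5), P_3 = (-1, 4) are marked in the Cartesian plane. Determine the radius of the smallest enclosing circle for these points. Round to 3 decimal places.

Side lengths²: P_1P_2² = 109, P_1P_3² = 90, P_2P_3² = 37.
Since P_1P_2² = 109 < 90 + 37 = 127, the triangle is acute, so the smallest enclosing circle is the circumcircle.
Circumcentre = (-179/38, 9/38), r² = 20165/722.
r = √(20165/722) ≈ 5.285.

5.285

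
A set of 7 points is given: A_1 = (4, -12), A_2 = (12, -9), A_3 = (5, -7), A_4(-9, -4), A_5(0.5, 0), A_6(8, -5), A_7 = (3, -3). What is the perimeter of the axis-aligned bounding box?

Width = max x − min x = 12 − (-9) = 21.
Height = max y − min y = 0 − (-12) = 12.
Perimeter = 2(21 + 12) = 66.

66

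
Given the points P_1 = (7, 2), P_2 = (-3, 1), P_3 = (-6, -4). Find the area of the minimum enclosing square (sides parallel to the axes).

169

The bounding box has width 13 and height 6.
An axis-aligned square enclosing the set must have side ≥ max(width, height).
So the minimum side is max(13, 6) = 13.
Area = 13² = 169.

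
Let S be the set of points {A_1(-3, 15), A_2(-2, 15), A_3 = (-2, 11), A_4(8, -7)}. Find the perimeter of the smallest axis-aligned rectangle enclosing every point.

Width = max x − min x = 8 − (-3) = 11.
Height = max y − min y = 15 − (-7) = 22.
Perimeter = 2(11 + 22) = 66.

66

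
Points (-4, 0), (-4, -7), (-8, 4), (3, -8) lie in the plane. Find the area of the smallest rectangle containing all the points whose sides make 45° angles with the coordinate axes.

80.5

In coordinates u = x + y, v = x − y the rectangle is axis-aligned; the map (x,y)→(u,v) scales areas by 2.
u-values: -4, -11, -4, -5; range = -4 − (-11) = 7.
v-values: -4, 3, -12, 11; range = 11 − (-12) = 23.
Area = (7 × 23) / 2 = 80.5.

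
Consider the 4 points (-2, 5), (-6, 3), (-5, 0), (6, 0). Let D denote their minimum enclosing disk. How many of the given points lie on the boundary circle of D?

2

The farthest pair is (-6, 3)–(6, 0) with squared distance 153. The circle on this segment as diameter has centre (0, 1.5) and r² = 153/4 = 38.25.
Check (-2, 5): distance² to centre = 16.25 ≤ 38.25, so it lies inside.
All remaining points lie in this disk, and no smaller disk contains both endpoints, so this is the minimum enclosing circle.
The points at distance exactly r from the centre are (-6, 3), (6, 0) — 2 points.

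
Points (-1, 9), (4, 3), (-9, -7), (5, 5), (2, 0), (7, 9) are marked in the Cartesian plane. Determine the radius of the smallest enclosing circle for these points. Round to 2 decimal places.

By Welzl's lemma the MEC is supported by two points (diametrically opposite) or three points (on a circumcircle).
The farthest pair is (-9, -7)–(7, 9) with squared distance 512. The circle on this segment as diameter has centre (-1, 1) and r² = 512/4 = 128.
Check (-1, 9): distance² to centre = 64 ≤ 128, so it lies inside.
All remaining points lie in this disk, and no smaller disk contains both endpoints, so this is the minimum enclosing circle.
r = √128 ≈ 11.31.

11.31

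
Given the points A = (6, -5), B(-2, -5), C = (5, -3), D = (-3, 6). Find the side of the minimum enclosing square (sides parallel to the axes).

The bounding box has width 9 and height 11.
An axis-aligned square enclosing the set must have side ≥ max(width, height).
So the minimum side is max(9, 11) = 11.

11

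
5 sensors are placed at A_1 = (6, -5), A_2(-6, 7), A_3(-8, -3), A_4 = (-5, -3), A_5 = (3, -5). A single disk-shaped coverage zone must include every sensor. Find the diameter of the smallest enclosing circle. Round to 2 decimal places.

The minimum enclosing circle of a finite set is fixed by two of the points (as a diameter) or three (as a circumcircle).
The minimum enclosing circle is determined by three boundary points: A_1, A_2, A_3.
Their circumcentre is (-1/3, 2/3) with r² = 650/9.
The farthest remaining point A_5 is at distance² 389/9 ≤ 650/9.
Diameter = 2r = 2√(650/9) ≈ 17.00.

17.00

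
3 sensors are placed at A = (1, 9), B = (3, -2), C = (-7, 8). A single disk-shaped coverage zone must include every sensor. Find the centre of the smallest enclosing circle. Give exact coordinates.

Side lengths²: AB² = 125, AC² = 65, BC² = 200.
Since BC² = 200 ≥ 125 + 65 = 190, the angle opposite BC is not acute, so the smallest enclosing circle has BC as diameter.
Centre = midpoint of BC = (-2, 3), r² = 200/4 = 50.
Centre = (-2, 3).

(-2, 3)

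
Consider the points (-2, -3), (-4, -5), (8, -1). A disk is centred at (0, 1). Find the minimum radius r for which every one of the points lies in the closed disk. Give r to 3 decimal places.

The required radius is the distance from (0, 1) to the farthest point.
Squared distances: 20, 52, 68.
Maximum is 68, attained at (8, -1).
r = √68 ≈ 8.246.

8.246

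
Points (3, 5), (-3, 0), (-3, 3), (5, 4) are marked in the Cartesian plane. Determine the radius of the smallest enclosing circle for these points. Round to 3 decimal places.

The farthest pair is (-3, 0)–(5, 4) with squared distance 80. The circle on this segment as diameter has centre (1, 2) and r² = 80/4 = 20.
Check (3, 5): distance² to centre = 13 ≤ 20, so it lies inside.
All remaining points lie in this disk, and no smaller disk contains both endpoints, so this is the minimum enclosing circle.
r = √20 ≈ 4.472.

4.472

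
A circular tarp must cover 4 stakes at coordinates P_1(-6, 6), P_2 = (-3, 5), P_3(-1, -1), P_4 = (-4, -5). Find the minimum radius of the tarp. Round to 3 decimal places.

The farthest pair is P_1–P_4 with squared distance 125. The circle on this segment as diameter has centre (-5, 0.5) and r² = 125/4 = 31.25.
Check P_2: distance² to centre = 24.25 ≤ 31.25, so it lies inside.
All remaining points lie in this disk, and no smaller disk contains both endpoints, so this is the minimum enclosing circle.
r = √(31.25) ≈ 5.590.

5.590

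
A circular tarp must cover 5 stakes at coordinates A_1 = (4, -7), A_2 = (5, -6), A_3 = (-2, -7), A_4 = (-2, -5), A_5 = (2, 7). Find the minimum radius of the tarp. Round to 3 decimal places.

7.354

The minimum enclosing circle is determined by three boundary points: A_1, A_3, A_5.
Their circumcentre is (1, -2/7) with r² = 2650/49.
The farthest remaining point A_2 is at distance² 2384/49 ≤ 2650/49.
r = √(2650/49) ≈ 7.354.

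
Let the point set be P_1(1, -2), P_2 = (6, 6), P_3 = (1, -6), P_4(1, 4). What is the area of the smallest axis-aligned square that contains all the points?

144

The bounding box has width 5 and height 12.
An axis-aligned square enclosing the set must have side ≥ max(width, height).
So the minimum side is max(5, 12) = 12.
Area = 12² = 144.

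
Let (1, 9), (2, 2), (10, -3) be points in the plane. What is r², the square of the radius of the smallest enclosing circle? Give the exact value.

Call the three points A, B, C in the order given.
Side lengths²: AB² = 50, AC² = 225, BC² = 89.
Since AC² = 225 ≥ 89 + 50 = 139, the angle opposite AC is not acute, so the smallest enclosing circle has AC as diameter.
Centre = midpoint of AC = (5.5, 3), r² = 225/4 = 56.25.

56.25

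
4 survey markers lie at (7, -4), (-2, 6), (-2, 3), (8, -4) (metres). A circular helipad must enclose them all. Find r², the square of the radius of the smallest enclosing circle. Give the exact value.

A smallest enclosing disk is always determined by at most three of the input points on its boundary.
The farthest pair is (-2, 6)–(8, -4) with squared distance 200. The circle on this segment as diameter has centre (3, 1) and r² = 200/4 = 50.
Check (7, -4): distance² to centre = 41 ≤ 50, so it lies inside.
All remaining points lie in this disk, and no smaller disk contains both endpoints, so this is the minimum enclosing circle.

50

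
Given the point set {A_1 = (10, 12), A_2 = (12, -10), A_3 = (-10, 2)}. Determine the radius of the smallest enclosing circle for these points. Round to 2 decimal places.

13.46

Side lengths²: A_1A_2² = 488, A_1A_3² = 500, A_2A_3² = 628.
Since A_2A_3² = 628 < 500 + 488 = 988, the triangle is acute, so the smallest enclosing circle is the circumcircle.
Circumcentre = (77/23, 7/23), r² = 95770/529.
r = √(95770/529) ≈ 13.46.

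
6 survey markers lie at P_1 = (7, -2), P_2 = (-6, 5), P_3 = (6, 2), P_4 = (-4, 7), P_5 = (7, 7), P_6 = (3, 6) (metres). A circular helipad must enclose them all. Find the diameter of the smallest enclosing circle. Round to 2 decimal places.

A smallest enclosing disk is always determined by at most three of the input points on its boundary.
The minimum enclosing circle is determined by three boundary points: P_1, P_2, P_5.
Their circumcentre is (27/26, 2.5) with r² = 18857/338.
The farthest remaining point P_4 is at distance² 15425/338 ≤ 18857/338.
Diameter = 2r = 2√(18857/338) ≈ 14.94.

14.94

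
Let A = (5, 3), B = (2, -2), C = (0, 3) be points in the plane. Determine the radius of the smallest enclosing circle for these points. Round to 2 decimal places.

3.14

Side lengths²: AB² = 34, AC² = 25, BC² = 29.
Since AB² = 34 < 29 + 25 = 54, the triangle is acute, so the smallest enclosing circle is the circumcircle.
Circumcentre = (2.5, 1.1), r² = 9.86.
r = √(9.86) ≈ 3.14.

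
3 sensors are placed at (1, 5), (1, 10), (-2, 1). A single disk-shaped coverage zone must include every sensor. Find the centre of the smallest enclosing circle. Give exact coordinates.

Call the three points A, B, C in the order given.
Side lengths²: AB² = 25, AC² = 25, BC² = 90.
Since BC² = 90 ≥ 25 + 25 = 50, the angle opposite BC is not acute, so the smallest enclosing circle has BC as diameter.
Centre = midpoint of BC = (-0.5, 5.5), r² = 90/4 = 22.5.
Centre = (-0.5, 5.5).

(-0.5, 5.5)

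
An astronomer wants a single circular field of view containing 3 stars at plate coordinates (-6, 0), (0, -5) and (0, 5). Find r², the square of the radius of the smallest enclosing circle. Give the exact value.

3721/144

Call the three points A, B, C in the order given.
Side lengths²: AB² = 61, AC² = 61, BC² = 100.
Since BC² = 100 < 61 + 61 = 122, the triangle is acute, so the smallest enclosing circle is the circumcircle.
Circumcentre = (-11/12, 0), r² = 3721/144.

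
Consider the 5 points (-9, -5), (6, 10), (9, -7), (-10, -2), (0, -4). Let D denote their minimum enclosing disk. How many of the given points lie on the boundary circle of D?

3

The minimum enclosing circle of a finite set is fixed by two of the points (as a diameter) or three (as a circumcircle).
The minimum enclosing circle is determined by three boundary points: (-9, -5), (6, 10), (9, -7).
Their circumcentre is (0.7, 0.3) with r² = 122.18.
The farthest remaining point (-10, -2) is at distance² 119.78 ≤ 122.18.
The points at distance exactly r from the centre are (-9, -5), (6, 10), (9, -7) — 3 points.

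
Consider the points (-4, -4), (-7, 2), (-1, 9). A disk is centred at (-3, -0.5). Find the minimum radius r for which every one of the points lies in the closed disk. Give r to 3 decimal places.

The required radius is the distance from (-3, -0.5) to the farthest point.
Squared distances: 13.25, 22.25, 94.25.
Maximum is 94.25, attained at (-1, 9).
r = √(94.25) ≈ 9.708.

9.708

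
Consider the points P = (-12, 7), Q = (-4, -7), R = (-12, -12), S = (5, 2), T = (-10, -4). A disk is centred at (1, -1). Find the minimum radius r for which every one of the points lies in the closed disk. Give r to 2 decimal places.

17.03

The required radius is the distance from (1, -1) to the farthest point.
Squared distances: 233, 61, 290, 25, 130.
Maximum is 290, attained at R.
r = √290 ≈ 17.03.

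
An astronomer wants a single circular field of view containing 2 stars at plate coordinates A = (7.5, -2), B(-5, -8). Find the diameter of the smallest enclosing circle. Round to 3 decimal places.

13.865

The smallest circle enclosing two points has them as diameter endpoints.
Centre = midpoint = (1.25, -5); r² = |AB|²/4 = 192.25/4 = 48.0625.
Diameter = 2r = 2√(48.0625) ≈ 13.865.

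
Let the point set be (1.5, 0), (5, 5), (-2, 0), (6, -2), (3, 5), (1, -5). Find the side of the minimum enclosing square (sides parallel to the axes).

10

The bounding box has width 8 and height 10.
An axis-aligned square enclosing the set must have side ≥ max(width, height).
So the minimum side is max(8, 10) = 10.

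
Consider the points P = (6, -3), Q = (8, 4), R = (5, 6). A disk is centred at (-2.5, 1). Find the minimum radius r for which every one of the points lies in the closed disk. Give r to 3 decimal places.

10.920

The required radius is the distance from (-2.5, 1) to the farthest point.
Squared distances: 88.25, 119.25, 81.25.
Maximum is 119.25, attained at Q.
r = √(119.25) ≈ 10.920.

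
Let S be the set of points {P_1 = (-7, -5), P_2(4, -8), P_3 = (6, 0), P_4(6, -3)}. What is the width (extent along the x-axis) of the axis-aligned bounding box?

max x = 6, min x = -7, so width = 13.

13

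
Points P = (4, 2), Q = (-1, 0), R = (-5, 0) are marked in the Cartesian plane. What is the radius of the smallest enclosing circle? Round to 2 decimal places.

Side lengths²: PQ² = 29, PR² = 85, QR² = 16.
Since PR² = 85 ≥ 29 + 16 = 45, the angle opposite PR is not acute, so the smallest enclosing circle has PR as diameter.
Centre = midpoint of PR = (-0.5, 1), r² = 85/4 = 21.25.
r = √(21.25) ≈ 4.61.

4.61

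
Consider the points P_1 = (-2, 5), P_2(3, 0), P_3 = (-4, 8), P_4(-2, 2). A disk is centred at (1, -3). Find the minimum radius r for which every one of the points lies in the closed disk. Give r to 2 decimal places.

The required radius is the distance from (1, -3) to the farthest point.
Squared distances: 73, 13, 146, 34.
Maximum is 146, attained at P_3.
r = √146 ≈ 12.08.

12.08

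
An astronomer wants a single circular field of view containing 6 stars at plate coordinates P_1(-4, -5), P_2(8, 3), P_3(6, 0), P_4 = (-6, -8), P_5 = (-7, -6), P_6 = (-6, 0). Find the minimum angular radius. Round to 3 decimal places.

By Welzl's lemma the MEC is supported by two points (diametrically opposite) or three points (on a circumcircle).
The farthest pair is P_2–P_4 with squared distance 317. The circle on this segment as diameter has centre (1, -2.5) and r² = 317/4 = 79.25.
Check P_1: distance² to centre = 31.25 ≤ 79.25, so it lies inside.
All remaining points lie in this disk, and no smaller disk contains both endpoints, so this is the minimum enclosing circle.
r = √(79.25) ≈ 8.902.

8.902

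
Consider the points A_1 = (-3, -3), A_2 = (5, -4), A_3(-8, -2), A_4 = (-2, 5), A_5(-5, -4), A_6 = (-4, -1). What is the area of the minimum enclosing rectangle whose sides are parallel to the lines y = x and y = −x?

104

In coordinates u = x + y, v = x − y the rectangle is axis-aligned; the map (x,y)→(u,v) scales areas by 2.
u-values: -6, 1, -10, 3, -9, -5; range = 3 − (-10) = 13.
v-values: 0, 9, -6, -7, -1, -3; range = 9 − (-7) = 16.
Area = (13 × 16) / 2 = 104.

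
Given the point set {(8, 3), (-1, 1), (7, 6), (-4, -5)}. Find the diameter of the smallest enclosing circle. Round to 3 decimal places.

A smallest enclosing disk is always determined by at most three of the input points on its boundary.
The farthest pair is (7, 6)–(-4, -5) with squared distance 242. The circle on this segment as diameter has centre (1.5, 0.5) and r² = 242/4 = 60.5.
Check (8, 3): distance² to centre = 48.5 ≤ 60.5, so it lies inside.
All remaining points lie in this disk, and no smaller disk contains both endpoints, so this is the minimum enclosing circle.
Diameter = 2r = 2√(60.5) ≈ 15.556.

15.556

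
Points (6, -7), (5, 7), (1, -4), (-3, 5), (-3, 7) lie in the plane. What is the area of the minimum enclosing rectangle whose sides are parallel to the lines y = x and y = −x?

In coordinates u = x + y, v = x − y the rectangle is axis-aligned; the map (x,y)→(u,v) scales areas by 2.
u-values: -1, 12, -3, 2, 4; range = 12 − (-3) = 15.
v-values: 13, -2, 5, -8, -10; range = 13 − (-10) = 23.
Area = (15 × 23) / 2 = 172.5.

172.5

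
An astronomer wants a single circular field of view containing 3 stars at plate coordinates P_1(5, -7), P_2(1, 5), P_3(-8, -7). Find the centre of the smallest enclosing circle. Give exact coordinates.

(-1.5, -2.5)

Side lengths²: P_1P_2² = 160, P_1P_3² = 169, P_2P_3² = 225.
Since P_2P_3² = 225 < 169 + 160 = 329, the triangle is acute, so the smallest enclosing circle is the circumcircle.
Circumcentre = (-1.5, -2.5), r² = 62.5.
Centre = (-1.5, -2.5).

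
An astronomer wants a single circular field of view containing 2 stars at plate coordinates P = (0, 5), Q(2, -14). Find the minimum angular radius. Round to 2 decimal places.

The smallest circle enclosing two points has them as diameter endpoints.
Centre = midpoint = (1, -4.5); r² = |PQ|²/4 = 365/4 = 91.25.
r = √(91.25) ≈ 9.55.

9.55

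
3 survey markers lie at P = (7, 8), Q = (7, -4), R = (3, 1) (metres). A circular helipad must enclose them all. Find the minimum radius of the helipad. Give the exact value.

6

Side lengths²: PQ² = 144, PR² = 65, QR² = 41.
Since PQ² = 144 ≥ 65 + 41 = 106, the angle opposite PQ is not acute, so the smallest enclosing circle has PQ as diameter.
Centre = midpoint of PQ = (7, 2), r² = 144/4 = 36.
r = √36 = 6.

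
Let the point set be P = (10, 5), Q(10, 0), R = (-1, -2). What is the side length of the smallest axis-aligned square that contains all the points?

11

The bounding box has width 11 and height 7.
An axis-aligned square enclosing the set must have side ≥ max(width, height).
So the minimum side is max(11, 7) = 11.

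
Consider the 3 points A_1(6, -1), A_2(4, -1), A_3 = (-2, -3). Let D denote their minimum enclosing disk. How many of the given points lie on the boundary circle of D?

2

Side lengths²: A_1A_2² = 4, A_1A_3² = 68, A_2A_3² = 40.
Since A_1A_3² = 68 ≥ 40 + 4 = 44, the angle opposite A_1A_3 is not acute, so the smallest enclosing circle has A_1A_3 as diameter.
Centre = midpoint of A_1A_3 = (2, -2), r² = 68/4 = 17.
The points at distance exactly r from the centre are A_1, A_3 — 2 points.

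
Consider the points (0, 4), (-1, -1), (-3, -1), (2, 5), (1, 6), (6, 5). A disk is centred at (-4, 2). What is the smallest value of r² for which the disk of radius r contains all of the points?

109

The required radius is the distance from (-4, 2) to the farthest point.
Squared distances: 20, 18, 10, 45, 41, 109.
Maximum is 109, attained at (6, 5).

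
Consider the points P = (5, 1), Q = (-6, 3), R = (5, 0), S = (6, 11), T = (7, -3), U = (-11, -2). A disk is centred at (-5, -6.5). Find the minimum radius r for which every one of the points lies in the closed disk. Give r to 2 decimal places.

The required radius is the distance from (-5, -6.5) to the farthest point.
Squared distances: 156.25, 91.25, 142.25, 427.25, 156.25, 56.25.
Maximum is 427.25, attained at S.
r = √(427.25) ≈ 20.67.

20.67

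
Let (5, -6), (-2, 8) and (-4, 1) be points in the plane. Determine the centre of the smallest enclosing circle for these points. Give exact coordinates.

Call the three points A, B, C in the order given.
Side lengths²: AB² = 245, AC² = 130, BC² = 53.
Since AB² = 245 ≥ 130 + 53 = 183, the angle opposite AB is not acute, so the smallest enclosing circle has AB as diameter.
Centre = midpoint of AB = (1.5, 1), r² = 245/4 = 61.25.
Centre = (1.5, 1).

(1.5, 1)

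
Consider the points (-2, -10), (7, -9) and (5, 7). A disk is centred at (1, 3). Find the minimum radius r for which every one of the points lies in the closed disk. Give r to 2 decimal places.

13.42

The required radius is the distance from (1, 3) to the farthest point.
Squared distances: 178, 180, 32.
Maximum is 180, attained at (7, -9).
r = √180 ≈ 13.42.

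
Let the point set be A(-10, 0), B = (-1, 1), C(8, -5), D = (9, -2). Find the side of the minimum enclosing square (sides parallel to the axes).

The bounding box has width 19 and height 6.
An axis-aligned square enclosing the set must have side ≥ max(width, height).
So the minimum side is max(19, 6) = 19.

19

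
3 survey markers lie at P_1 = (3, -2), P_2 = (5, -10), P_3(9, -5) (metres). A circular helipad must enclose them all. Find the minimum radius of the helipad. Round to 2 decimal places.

4.22

Side lengths²: P_1P_2² = 68, P_1P_3² = 45, P_2P_3² = 41.
Since P_1P_2² = 68 < 45 + 41 = 86, the triangle is acute, so the smallest enclosing circle is the circumcircle.
Circumcentre = (34/7, -81/14), r² = 3485/196.
r = √(3485/196) ≈ 4.22.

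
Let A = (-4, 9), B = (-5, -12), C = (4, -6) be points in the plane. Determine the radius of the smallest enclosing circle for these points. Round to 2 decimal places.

10.51

Side lengths²: AB² = 442, AC² = 289, BC² = 117.
Since AB² = 442 ≥ 289 + 117 = 406, the angle opposite AB is not acute, so the smallest enclosing circle has AB as diameter.
Centre = midpoint of AB = (-4.5, -1.5), r² = 442/4 = 110.5.
r = √(110.5) ≈ 10.51.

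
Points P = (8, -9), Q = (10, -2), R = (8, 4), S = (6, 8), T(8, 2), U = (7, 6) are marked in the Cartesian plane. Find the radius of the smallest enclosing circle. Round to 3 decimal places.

By Welzl's lemma the MEC is supported by two points (diametrically opposite) or three points (on a circumcircle).
The farthest pair is P–S with squared distance 293. The circle on this segment as diameter has centre (7, -0.5) and r² = 293/4 = 73.25.
Check Q: distance² to centre = 11.25 ≤ 73.25, so it lies inside.
All remaining points lie in this disk, and no smaller disk contains both endpoints, so this is the minimum enclosing circle.
r = √(73.25) ≈ 8.559.

8.559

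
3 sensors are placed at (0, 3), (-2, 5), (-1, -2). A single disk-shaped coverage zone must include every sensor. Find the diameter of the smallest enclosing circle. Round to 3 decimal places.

7.071

Call the three points A, B, C in the order given.
Side lengths²: AB² = 8, AC² = 26, BC² = 50.
Since BC² = 50 ≥ 26 + 8 = 34, the angle opposite BC is not acute, so the smallest enclosing circle has BC as diameter.
Centre = midpoint of BC = (-1.5, 1.5), r² = 50/4 = 12.5.
Diameter = 2r = 2√(12.5) ≈ 7.071.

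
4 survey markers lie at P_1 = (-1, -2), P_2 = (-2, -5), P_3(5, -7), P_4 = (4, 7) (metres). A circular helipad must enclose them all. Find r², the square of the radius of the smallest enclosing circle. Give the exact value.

By Welzl's lemma the MEC is supported by two points (diametrically opposite) or three points (on a circumcircle).
The minimum enclosing circle is determined by three boundary points: P_2, P_3, P_4.
Their circumcentre is (3.1875, -0.09375) with r² = 50.9814453125.
The farthest remaining point P_1 is at distance² 21.1689453125 ≤ 50.9814453125.

50.9814453125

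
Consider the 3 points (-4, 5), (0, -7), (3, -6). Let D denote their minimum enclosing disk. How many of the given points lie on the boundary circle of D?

3

Call the three points A, B, C in the order given.
Side lengths²: AB² = 160, AC² = 170, BC² = 10.
Since AC² = 170 ≥ 160 + 10 = 170, the angle opposite AC is not acute, so the smallest enclosing circle has AC as diameter.
Centre = midpoint of AC = (-0.5, -0.5), r² = 170/4 = 42.5.
The points at distance exactly r from the centre are (-4, 5), (0, -7), (3, -6) — 3 points.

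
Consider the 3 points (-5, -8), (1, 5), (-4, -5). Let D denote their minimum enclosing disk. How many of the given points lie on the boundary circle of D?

Call the three points A, B, C in the order given.
Side lengths²: AB² = 205, AC² = 10, BC² = 125.
Since AB² = 205 ≥ 125 + 10 = 135, the angle opposite AB is not acute, so the smallest enclosing circle has AB as diameter.
Centre = midpoint of AB = (-2, -1.5), r² = 205/4 = 51.25.
The points at distance exactly r from the centre are (-5, -8), (1, 5) — 2 points.

2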